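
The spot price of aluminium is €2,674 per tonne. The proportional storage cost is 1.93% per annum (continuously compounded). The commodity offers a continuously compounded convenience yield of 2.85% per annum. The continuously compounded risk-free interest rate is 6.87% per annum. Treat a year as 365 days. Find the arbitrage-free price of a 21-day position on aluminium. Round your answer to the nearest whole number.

Net carry = r + u − y = 0.0687 + 0.0193 − 0.0285 = 0.0595
F = S·e^((r+u−y)T) = 2674 · e^(0.0595 × 21/365) = 2674 · e^0.003423
= 2674 × 1.003429 = €2,683 per tonne

€2,683 per tonne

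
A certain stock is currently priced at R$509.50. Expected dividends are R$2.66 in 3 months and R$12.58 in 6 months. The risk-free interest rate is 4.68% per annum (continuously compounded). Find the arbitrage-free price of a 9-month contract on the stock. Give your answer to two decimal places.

PV(dividends) I = 2.66·e^(−0.0468·3/12) + 12.58·e^(−0.0468·6/12)
I = 2.6291 + 12.2890 = 14.9181
F = (S − I)·e^(rT) = (509.50 − 14.9181) · e^(0.0468·9/12)
= 494.5819 · e^0.035100 = 494.5819 × 1.035723 = R$512.25

R$512.25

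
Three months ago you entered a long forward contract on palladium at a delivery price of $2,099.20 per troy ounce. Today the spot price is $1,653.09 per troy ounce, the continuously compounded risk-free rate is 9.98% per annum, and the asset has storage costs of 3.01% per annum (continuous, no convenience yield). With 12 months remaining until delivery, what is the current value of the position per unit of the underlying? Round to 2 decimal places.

Current fair forward for the remaining 12 months: F = S·e^((r + u)·T), (r + u) = 0.0998 + 0.0301 = 0.1299
F = 1653.09 · e^(0.1299 × 12/12) = 1653.09 × 1.13871451 = 1882.3976
Value of long forward = (F − K)·e^(−rT) = (1882.3976 − 2099.20) · e^(−0.0998·12/12)
= -216.8024 × 0.90501840 = -196.21

-$196.21 per troy ounce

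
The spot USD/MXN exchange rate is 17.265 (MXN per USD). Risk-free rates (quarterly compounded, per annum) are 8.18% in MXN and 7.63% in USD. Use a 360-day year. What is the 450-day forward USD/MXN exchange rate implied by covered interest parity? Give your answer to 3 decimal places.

17.382

By covered interest parity, F = S · (1+r_MXN/4)^(4T) / (1+r_USD/4)^(4T)
= 17.265 × 1.106518 / 1.099084 = 17.265 × 1.006764
F = 17.382 MXN per USD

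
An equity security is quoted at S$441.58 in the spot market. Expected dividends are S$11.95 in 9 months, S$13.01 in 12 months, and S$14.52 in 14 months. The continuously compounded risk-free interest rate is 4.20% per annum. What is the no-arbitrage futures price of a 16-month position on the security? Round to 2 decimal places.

S$426.95

PV(dividends) I = 11.95·e^(−0.0420·9/12) + 13.01·e^(−0.0420·12/12) + 14.52·e^(−0.0420·14/12)
I = 11.5794 + 12.4749 + 13.8257 = 37.8800
F = (S − I)·e^(rT) = (441.58 − 37.8800) · e^(0.0420·16/12)
= 403.7000 · e^0.056000 = 403.7000 × 1.057598 = S$426.95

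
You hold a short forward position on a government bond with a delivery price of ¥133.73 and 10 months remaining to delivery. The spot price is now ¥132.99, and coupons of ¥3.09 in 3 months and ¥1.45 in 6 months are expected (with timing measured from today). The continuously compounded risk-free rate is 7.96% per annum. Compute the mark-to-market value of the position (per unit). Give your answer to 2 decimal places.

PV(remaining coupons) I = 3.09·e^(−0.0796·3/12) + 1.45·e^(−0.0796·6/12) = 4.4225
Current forward F = (S − I)·e^(rT) = (132.99 − 4.4225)·e^(0.0796·10/12) = 128.5675 × 1.068583 = 137.3850
Value (long) = (F − K)·e^(−rT) = (137.3850 − 133.73) × 0.935819 = 3.4204
Short position value = −(long value) = -¥3.42

-¥3.42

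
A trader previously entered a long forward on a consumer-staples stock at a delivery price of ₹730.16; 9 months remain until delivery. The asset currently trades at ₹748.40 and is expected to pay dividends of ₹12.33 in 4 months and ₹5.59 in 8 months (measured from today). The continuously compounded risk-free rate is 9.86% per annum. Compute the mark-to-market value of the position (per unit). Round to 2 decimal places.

₹53.12

PV(remaining dividends) I = 12.33·e^(−0.0986·4/12) + 5.59·e^(−0.0986·8/12) = 17.1657
Current forward F = (S − I)·e^(rT) = (748.40 − 17.1657)·e^(0.0986·9/12) = 731.2343 × 1.076753 = 787.3587
Value (long) = (F − K)·e^(−rT) = (787.3587 − 730.16) × 0.928718 = 53.1215
Value = ₹53.12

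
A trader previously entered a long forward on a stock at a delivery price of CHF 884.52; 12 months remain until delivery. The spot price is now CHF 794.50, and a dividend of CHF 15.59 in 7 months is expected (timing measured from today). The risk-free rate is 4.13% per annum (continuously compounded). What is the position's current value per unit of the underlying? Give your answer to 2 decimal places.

PV(remaining dividends) I = 15.59·e^(−0.0413·7/12) = 15.2189
Current forward F = (S − I)·e^(rT) = (794.50 − 15.2189)·e^(0.0413·12/12) = 779.2811 × 1.042165 = 812.1395
Value (long) = (F − K)·e^(−rT) = (812.1395 − 884.52) × 0.959541 = -69.4521
Value = -CHF 69.45

-CHF 69.45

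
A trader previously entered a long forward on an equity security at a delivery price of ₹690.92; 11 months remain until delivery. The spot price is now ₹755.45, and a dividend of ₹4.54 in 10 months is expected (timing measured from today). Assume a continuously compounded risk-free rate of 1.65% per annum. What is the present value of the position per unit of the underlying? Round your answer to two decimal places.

₹70.42

PV(remaining dividends) I = 4.54·e^(−0.0165·10/12) = 4.4780
Current forward F = (S − I)·e^(rT) = (755.45 − 4.4780)·e^(0.0165·11/12) = 750.9720 × 1.015240 = 762.4168
Value (long) = (F − K)·e^(−rT) = (762.4168 − 690.92) × 0.984989 = 70.4236
Value = ₹70.42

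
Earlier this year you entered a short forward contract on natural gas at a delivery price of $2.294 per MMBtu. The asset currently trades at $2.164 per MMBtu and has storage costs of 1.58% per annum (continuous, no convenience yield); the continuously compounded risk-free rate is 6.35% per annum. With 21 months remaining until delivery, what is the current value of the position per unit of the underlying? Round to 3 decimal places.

Current fair forward for the remaining 21 months: F = S·e^((r + u)·T), (r + u) = 0.0635 + 0.0158 = 0.0793
F = 2.164 · e^(0.0793 × 21/12) = 2.164 × 1.148866 = 2.4861
Value of long forward = (F − K)·e^(−rT) = (2.4861 − 2.294) · e^(−0.0635·21/12)
= 0.1921 × 0.894827 = 0.172
Short position value = −(long value) = -$0.172

-$0.172 per MMBtu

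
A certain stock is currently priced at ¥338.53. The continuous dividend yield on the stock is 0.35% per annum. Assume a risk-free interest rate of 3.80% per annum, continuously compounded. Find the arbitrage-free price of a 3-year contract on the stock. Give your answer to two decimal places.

¥375.45

F = S·e^((r − q)T) = 338.53 · e^((0.0380 − 0.0035) × 3)
= 338.53 · e^0.103500 = 338.53 × 1.109046
F = ¥375.45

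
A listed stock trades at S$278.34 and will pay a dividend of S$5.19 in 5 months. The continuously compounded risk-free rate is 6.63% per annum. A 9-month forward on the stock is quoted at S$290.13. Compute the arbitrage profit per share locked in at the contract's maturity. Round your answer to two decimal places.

S$2.91 per share

PV(dividends) I = 5.19·e^(−0.0663·5/12) = 5.0486
Fair forward F* = (S − I)·e^(rT) = (278.34 − 5.0486)·e^0.049725 = 273.2914 × 1.050982 = 287.2243
Market S$290.13 > fair 287.2243: forward overpriced → cash-and-carry (borrow at r, buy the stock and collect the dividends, short the forward).
Profit at T = |F_mkt − F*| = |290.13 − 287.2243| = S$2.91 per share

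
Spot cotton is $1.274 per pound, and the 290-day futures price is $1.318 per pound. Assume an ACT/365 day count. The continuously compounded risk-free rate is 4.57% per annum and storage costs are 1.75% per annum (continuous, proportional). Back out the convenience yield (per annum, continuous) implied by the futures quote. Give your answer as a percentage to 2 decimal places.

F = S·e^((r+u−y)T) ⇒ (r+u−y) = ln(F/S)/T
ln(1.318/1.274) = 0.033954; /T ⇒ 0.042735
y = r + u − ln(F/S)/T = 0.0457 + 0.0175 − 0.042735 = 0.020465
y = 2.05%

2.05%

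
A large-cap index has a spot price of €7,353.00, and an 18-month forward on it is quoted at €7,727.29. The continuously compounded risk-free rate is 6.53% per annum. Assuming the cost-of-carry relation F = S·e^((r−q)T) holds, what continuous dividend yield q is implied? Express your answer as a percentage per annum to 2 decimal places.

From F = S·e^((r−q)T): (r − q) = ln(F/S)/T
ln(7727.29/7353.00) = ln(1.050903) = 0.049650
(r − q) = 0.049650 / (18/12) = 0.033100
q = r − ln(F/S)/T = 0.0653 − 0.033100 = 0.032200
q = 3.22%

3.22%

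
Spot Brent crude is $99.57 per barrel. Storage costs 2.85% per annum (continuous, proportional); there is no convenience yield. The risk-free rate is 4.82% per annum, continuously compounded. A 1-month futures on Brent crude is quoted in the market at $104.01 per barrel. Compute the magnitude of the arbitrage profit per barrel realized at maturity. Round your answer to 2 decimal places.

Fair futures: F* = S·e^(carry·T), with carry = (r + u) = 0.0482 + 0.0285 = 0.0767
F* = 99.57 · e^(0.0767 × 1/12) = 99.57 · e^0.006392 = 99.57 × 1.006412 = $100.2084
Market $104.01 > fair $100.2084: forward overpriced → cash-and-carry (buy spot, short the forward).
At maturity, profit = |F_mkt − F*| = |104.01 − 100.2084| = $3.80 per barrel

$3.80 per barrel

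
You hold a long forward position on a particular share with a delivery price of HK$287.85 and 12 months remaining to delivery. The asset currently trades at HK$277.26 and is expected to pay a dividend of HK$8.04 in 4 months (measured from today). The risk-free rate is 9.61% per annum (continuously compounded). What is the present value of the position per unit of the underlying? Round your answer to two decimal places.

PV(remaining dividends) I = 8.04·e^(−0.0961·4/12) = 7.7865
Current forward F = (S − I)·e^(rT) = (277.26 − 7.7865)·e^(0.0961·12/12) = 269.4735 × 1.100869 = 296.6550
Value (long) = (F − K)·e^(−rT) = (296.6550 − 287.85) × 0.908373 = 7.9982
Value = HK$8.00

HK$8.00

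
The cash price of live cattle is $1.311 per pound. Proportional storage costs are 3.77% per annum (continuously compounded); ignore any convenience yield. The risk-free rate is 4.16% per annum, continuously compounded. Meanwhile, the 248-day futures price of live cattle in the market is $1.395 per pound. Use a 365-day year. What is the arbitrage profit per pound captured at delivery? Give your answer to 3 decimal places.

Fair futures: F* = S·e^(carry·T), with carry = (r + u) = 0.0416 + 0.0377 = 0.0793
F* = 1.311 · e^(0.0793 × 248/365) = 1.311 · e^0.053881 = 1.311 × 1.055359 = $1.3836
Market $1.395 > fair $1.3836: forward overpriced → cash-and-carry (buy spot, short the forward).
At maturity, profit = |F_mkt − F*| = |1.395 − 1.3836| = $0.011 per pound

$0.011 per pound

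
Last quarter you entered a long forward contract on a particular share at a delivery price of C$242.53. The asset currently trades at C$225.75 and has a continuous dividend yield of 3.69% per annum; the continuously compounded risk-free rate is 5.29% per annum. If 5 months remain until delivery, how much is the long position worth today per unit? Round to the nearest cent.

Current fair forward for the remaining 5 months: F = S·e^((r − q)·T), (r − q) = 0.0529 − 0.0369 = 0.0160
F = 225.75 · e^(0.0160 × 5/12) = 225.75 × 1.006689 = 227.2600
Value of long forward = (F − K)·e^(−rT) = (227.2600 − 242.53) · e^(−0.0529·5/12)
= -15.2700 × 0.978199 = -14.94

-C$14.94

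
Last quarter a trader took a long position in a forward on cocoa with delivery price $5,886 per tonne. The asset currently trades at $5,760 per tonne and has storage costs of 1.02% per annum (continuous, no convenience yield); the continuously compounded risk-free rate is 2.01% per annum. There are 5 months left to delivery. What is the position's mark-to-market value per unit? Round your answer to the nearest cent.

Current fair forward for the remaining 5 months: F = S·e^((r + u)·T), (r + u) = 0.0201 + 0.0102 = 0.0303
F = 5760 · e^(0.0303 × 5/12) = 5760 × 1.01270503 = 5833.1810
Value of long forward = (F − K)·e^(−rT) = (5833.1810 − 5886) · e^(−0.0201·5/12)
= -52.8190 × 0.99165997 = -52.38

-$52.38 per tonne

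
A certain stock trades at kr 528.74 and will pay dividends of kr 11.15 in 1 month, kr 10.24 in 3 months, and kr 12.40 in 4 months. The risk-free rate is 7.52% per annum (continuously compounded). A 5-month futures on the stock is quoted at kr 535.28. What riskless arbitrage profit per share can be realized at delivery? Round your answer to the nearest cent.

kr 23.99 per share

PV(dividends) I = 11.15·e^(−0.0752·1/12) + 10.24·e^(−0.0752·3/12) + 12.40·e^(−0.0752·4/12) = 33.2227
Fair futures F* = (S − I)·e^(rT) = (528.74 − 33.2227)·e^0.031333 = 495.5173 × 1.031829 = 511.2891
Market kr 535.28 > fair 511.2891: forward overpriced → cash-and-carry (borrow at r, buy the stock and collect the dividends, short the forward).
Profit at T = |F_mkt − F*| = |535.28 − 511.2891| = kr 23.99 per share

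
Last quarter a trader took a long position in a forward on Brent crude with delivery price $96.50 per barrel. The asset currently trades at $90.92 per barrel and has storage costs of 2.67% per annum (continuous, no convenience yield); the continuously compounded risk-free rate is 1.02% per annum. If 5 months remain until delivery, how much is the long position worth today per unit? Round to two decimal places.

-$4.15 per barrel

Current fair forward for the remaining 5 months: F = S·e^((r + u)·T), (r + u) = 0.0102 + 0.0267 = 0.0369
F = 90.92 · e^(0.0369 × 5/12) = 90.92 × 1.015494 = 92.3287
Value of long forward = (F − K)·e^(−rT) = (92.3287 − 96.50) · e^(−0.0102·5/12)
= -4.1713 × 0.995759 = -4.15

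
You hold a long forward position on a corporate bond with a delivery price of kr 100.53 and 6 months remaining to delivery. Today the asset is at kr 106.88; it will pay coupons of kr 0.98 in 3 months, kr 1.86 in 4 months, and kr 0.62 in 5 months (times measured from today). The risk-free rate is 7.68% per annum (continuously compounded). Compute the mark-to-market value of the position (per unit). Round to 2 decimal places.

PV(remaining coupons) I = 0.98·e^(−0.0768·3/12) + 1.86·e^(−0.0768·4/12) + 0.62·e^(−0.0768·5/12) = 3.3748
Current forward F = (S − I)·e^(rT) = (106.88 − 3.3748)·e^(0.0768·6/12) = 103.5052 × 1.039147 = 107.5571
Value (long) = (F − K)·e^(−rT) = (107.5571 − 100.53) × 0.962328 = 6.7624
Value = kr 6.76

kr 6.76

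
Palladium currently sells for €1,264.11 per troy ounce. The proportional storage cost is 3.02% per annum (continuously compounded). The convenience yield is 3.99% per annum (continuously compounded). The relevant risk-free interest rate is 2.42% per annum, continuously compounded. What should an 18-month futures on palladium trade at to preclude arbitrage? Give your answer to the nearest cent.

Net carry = r + u − y = 0.0242 + 0.0302 − 0.0399 = 0.0145
F = S·e^((r+u−y)T) = 1264.11 · e^(0.0145 × 18/12) = 1264.11 · e^0.02175000
= 1264.11 × 1.02198826 = €1,291.91 per troy ounce

€1,291.91 per troy ounce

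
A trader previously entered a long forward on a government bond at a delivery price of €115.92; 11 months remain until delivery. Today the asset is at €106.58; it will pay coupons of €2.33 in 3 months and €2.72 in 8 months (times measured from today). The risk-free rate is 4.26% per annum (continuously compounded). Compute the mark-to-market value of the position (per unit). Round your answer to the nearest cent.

-€9.85

PV(remaining coupons) I = 2.33·e^(−0.0426·3/12) + 2.72·e^(−0.0426·8/12) = 4.9492
Current forward F = (S − I)·e^(rT) = (106.58 − 4.9492)·e^(0.0426·11/12) = 101.6308 × 1.039822 = 105.6779
Value (long) = (F − K)·e^(−rT) = (105.6779 − 115.92) × 0.961703 = -9.8499
Value = -€9.85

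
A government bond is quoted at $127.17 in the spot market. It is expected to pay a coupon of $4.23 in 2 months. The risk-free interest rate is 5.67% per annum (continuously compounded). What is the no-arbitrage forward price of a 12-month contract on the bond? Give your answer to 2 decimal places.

$130.15

PV(coupons) I = 4.23·e^(−0.0567·2/12)
I = 4.1902
F = (S − I)·e^(rT) = (127.17 − 4.1902) · e^(0.0567·12/12)
= 122.9798 · e^0.056700 = 122.9798 × 1.058338 = $130.15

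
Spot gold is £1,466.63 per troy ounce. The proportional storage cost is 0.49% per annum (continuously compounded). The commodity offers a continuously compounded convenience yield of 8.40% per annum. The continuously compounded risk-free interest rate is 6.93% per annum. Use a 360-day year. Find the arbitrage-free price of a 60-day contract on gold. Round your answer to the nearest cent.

£1,464.24 per troy ounce

Net carry = r + u − y = 0.0693 + 0.0049 − 0.0840 = -0.0098
F = S·e^((r+u−y)T) = 1466.63 · e^(-0.0098 × 60/360) = 1466.63 · e^-0.00163333
= 1466.63 × 0.99836800 = £1,464.24 per troy ounce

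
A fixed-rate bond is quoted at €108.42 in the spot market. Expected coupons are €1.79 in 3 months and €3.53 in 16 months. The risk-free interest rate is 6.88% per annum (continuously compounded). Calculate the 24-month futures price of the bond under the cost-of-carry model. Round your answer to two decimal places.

€118.70

PV(coupons) I = 1.79·e^(−0.0688·3/12) + 3.53·e^(−0.0688·16/12)
I = 1.7595 + 3.2206 = 4.9801
F = (S − I)·e^(rT) = (108.42 − 4.9801) · e^(0.0688·24/12)
= 103.4399 · e^0.137600 = 103.4399 × 1.147516 = €118.70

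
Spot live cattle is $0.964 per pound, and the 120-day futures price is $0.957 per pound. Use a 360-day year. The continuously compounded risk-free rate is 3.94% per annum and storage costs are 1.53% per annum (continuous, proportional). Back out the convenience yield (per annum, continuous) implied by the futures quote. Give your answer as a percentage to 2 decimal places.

F = S·e^((r+u−y)T) ⇒ (r+u−y) = ln(F/S)/T
ln(0.957/0.964) = -0.007288; /T ⇒ -0.021864
y = r + u − ln(F/S)/T = 0.0394 + 0.0153 + 0.021864 = 0.076564
y = 7.66%

7.66%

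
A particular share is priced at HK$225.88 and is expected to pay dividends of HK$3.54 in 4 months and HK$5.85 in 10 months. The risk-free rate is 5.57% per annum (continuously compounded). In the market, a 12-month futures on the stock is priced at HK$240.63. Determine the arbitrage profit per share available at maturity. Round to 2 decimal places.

HK$11.39 per share

PV(dividends) I = 3.54·e^(−0.0557·4/12) + 5.85·e^(−0.0557·10/12) = 9.0595
Fair futures F* = (S − I)·e^(rT) = (225.88 − 9.0595)·e^0.055700 = 216.8205 × 1.057280 = 229.2400
Market HK$240.63 > fair 229.2400: forward overpriced → cash-and-carry (borrow at r, buy the stock and collect the dividends, short the forward).
Profit at T = |F_mkt − F*| = |240.63 − 229.2400| = HK$11.39 per share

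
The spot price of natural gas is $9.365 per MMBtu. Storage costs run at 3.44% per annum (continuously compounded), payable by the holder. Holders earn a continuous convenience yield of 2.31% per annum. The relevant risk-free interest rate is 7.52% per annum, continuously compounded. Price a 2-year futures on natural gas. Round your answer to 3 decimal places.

Net carry = r + u − y = 0.0752 + 0.0344 − 0.0231 = 0.0865
F = S·e^((r+u−y)T) = 9.365 · e^(0.0865 × 2) = 9.365 · e^0.173000
= 9.365 × 1.188866 = $11.134 per MMBtu

$11.134 per MMBtu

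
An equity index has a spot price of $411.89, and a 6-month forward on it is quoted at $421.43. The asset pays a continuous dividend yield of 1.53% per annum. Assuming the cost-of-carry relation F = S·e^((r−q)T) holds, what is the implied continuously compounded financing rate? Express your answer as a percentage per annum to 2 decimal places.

From F = S·e^((r−q)T): (r − q) = ln(F/S)/T
ln(421.43/411.89) = ln(1.023162) = 0.022898
(r − q) = 0.022898 / (6/12) = 0.045796
r = ln(F/S)/T + q = 0.045796 + 0.0153 = 0.061096
r = 6.11%

6.11%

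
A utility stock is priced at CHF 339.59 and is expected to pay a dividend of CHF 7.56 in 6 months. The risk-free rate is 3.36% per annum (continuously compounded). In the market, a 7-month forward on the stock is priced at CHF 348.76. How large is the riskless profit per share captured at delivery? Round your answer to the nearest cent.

CHF 10.03 per share

PV(dividends) I = 7.56·e^(−0.0336·6/12) = 7.4341
Fair forward F* = (S − I)·e^(rT) = (339.59 − 7.4341)·e^0.019600 = 332.1559 × 1.019793 = 338.7303
Market CHF 348.76 > fair 338.7303: forward overpriced → cash-and-carry (borrow at r, buy the stock and collect the dividends, short the forward).
Profit at T = |F_mkt − F*| = |348.76 − 338.7303| = CHF 10.03 per share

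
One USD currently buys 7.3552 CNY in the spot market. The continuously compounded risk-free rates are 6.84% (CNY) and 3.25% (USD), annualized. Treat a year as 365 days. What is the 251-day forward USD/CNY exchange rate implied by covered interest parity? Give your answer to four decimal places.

F = S·e^((r_CNY − r_USD)T) = 7.3552 · e^((0.0684 − 0.0325) × 251/365)
= 7.3552 · e^0.024687 = 7.3552 × 1.024994
F = 7.5390 CNY per USD

7.5390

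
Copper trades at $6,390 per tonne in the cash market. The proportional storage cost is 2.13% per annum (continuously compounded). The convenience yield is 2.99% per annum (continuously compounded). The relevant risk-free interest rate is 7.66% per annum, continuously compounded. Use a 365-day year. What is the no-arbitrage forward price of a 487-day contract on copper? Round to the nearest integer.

Net carry = r + u − y = 0.0766 + 0.0213 − 0.0299 = 0.0680
F = S·e^((r+u−y)T) = 6390 · e^(0.0680 × 487/365) = 6390 · e^0.090729
= 6390 × 1.094972 = $6,997 per tonne

$6,997 per tonne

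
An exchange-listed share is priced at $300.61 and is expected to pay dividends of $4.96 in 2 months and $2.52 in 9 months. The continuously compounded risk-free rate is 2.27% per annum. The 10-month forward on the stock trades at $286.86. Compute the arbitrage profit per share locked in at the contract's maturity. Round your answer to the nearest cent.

$11.93 per share

PV(dividends) I = 4.96·e^(−0.0227·2/12) + 2.52·e^(−0.0227·9/12) = 7.4187
Fair forward F* = (S − I)·e^(rT) = (300.61 − 7.4187)·e^0.018917 = 293.1913 × 1.019097 = 298.7904
Market $286.86 < fair 298.7904: forward underpriced → reverse cash-and-carry (short the stock, invest proceeds at r, pay the dividends, go long the forward).
Profit at T = |F_mkt − F*| = |286.86 − 298.7904| = $11.93 per share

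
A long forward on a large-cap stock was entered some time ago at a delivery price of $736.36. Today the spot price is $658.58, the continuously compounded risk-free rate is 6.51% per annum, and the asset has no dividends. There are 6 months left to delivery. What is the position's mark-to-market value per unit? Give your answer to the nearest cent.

-$54.20

Current fair forward for the remaining 6 months: F = S·e^(r·T), r = 0.0651
F = 658.58 · e^(0.0651 × 6/12) = 658.58 × 1.033086 = 680.3698
Value of long forward = (F − K)·e^(−rT) = (680.3698 − 736.36) · e^(−0.0651·6/12)
= -55.9902 × 0.967974 = -54.20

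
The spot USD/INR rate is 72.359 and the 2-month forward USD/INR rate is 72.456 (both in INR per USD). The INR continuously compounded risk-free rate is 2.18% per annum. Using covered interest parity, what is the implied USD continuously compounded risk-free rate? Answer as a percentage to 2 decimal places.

1.38%

F = S·e^((r_INR − r_USD)T) ⇒ r_USD = r_INR − ln(F/S)/T
ln(72.456/72.359) = 0.001340; /(2/12) = 0.008040
r_USD = 0.0218 − 0.008040 = 0.013760
r_USD = 1.38%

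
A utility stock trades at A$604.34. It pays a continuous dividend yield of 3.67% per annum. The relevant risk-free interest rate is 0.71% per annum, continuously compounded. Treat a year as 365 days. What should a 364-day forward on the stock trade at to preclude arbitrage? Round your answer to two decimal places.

F = S·e^((r − q)T) = 604.34 · e^((0.0071 − 0.0367) × 364/365)
= 604.34 · e^-0.029519 = 604.34 × 0.970912
F = A$586.76

A$586.76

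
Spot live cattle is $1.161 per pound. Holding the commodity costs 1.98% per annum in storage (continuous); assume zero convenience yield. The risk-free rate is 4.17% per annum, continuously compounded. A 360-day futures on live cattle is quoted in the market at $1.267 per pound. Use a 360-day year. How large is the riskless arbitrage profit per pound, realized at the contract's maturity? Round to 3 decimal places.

Fair futures: F* = S·e^(carry·T), with carry = (r + u) = 0.0417 + 0.0198 = 0.0615
F* = 1.161 · e^(0.0615 × 360/360) = 1.161 · e^0.061500 = 1.161 × 1.063430 = $1.2346
Market $1.267 > fair $1.2346: forward overpriced → cash-and-carry (buy spot, short the forward).
At maturity, profit = |F_mkt − F*| = |1.267 − 1.2346| = $0.032 per pound

$0.032 per pound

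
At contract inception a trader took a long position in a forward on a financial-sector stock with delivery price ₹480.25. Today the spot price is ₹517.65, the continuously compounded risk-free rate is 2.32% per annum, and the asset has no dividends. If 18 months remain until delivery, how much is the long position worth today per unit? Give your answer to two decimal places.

Current fair forward for the remaining 18 months: F = S·e^(r·T), r = 0.0232
F = 517.65 · e^(0.0232 × 18/12) = 517.65 × 1.035413 = 535.9815
Value of long forward = (F − K)·e^(−rT) = (535.9815 − 480.25) · e^(−0.0232·18/12)
= 55.7315 × 0.965799 = 53.83

₹53.83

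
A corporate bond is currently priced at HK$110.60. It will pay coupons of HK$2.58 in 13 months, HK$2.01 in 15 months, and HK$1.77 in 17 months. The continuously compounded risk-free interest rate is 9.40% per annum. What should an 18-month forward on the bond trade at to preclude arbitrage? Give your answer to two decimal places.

PV(coupons) I = 2.58·e^(−0.0940·13/12) + 2.01·e^(−0.0940·15/12) + 1.77·e^(−0.0940·17/12)
I = 2.3302 + 1.7872 + 1.5493 = 5.6667
F = (S − I)·e^(rT) = (110.60 − 5.6667) · e^(0.0940·18/12)
= 104.9333 · e^0.141000 = 104.9333 × 1.151425 = HK$120.82

HK$120.82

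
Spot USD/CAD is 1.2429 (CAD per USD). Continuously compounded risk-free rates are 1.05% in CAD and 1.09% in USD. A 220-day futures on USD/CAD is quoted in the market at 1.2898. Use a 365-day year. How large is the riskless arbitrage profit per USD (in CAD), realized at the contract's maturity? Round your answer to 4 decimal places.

Fair futures: F* = S·e^(carry·T), with carry = (r_CAD − r_USD) = 0.0105 − 0.0109 = -0.0004
F* = 1.2429 · e^(-0.0004 × 220/365) = 1.2429 · e^-0.000241 = 1.2429 × 0.999759 = 1.2426
Market 1.2898 > fair 1.2426: forward overpriced → cash-and-carry (buy spot, short the forward).
At maturity, profit = |F_mkt − F*| = |1.2898 − 1.2426| = 0.0472 per USD (in CAD)

0.0472 per USD (in CAD)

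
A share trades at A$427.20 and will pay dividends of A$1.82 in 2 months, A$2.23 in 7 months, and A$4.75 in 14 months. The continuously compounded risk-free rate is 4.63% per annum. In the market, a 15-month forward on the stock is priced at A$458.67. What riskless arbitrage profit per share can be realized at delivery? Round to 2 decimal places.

PV(dividends) I = 1.82·e^(−0.0463·2/12) + 2.23·e^(−0.0463·7/12) + 4.75·e^(−0.0463·14/12) = 8.4768
Fair forward F* = (S − I)·e^(rT) = (427.20 − 8.4768)·e^0.057875 = 418.7232 × 1.059583 = 443.6720
Market A$458.67 > fair 443.6720: forward overpriced → cash-and-carry (borrow at r, buy the stock and collect the dividends, short the forward).
Profit at T = |F_mkt − F*| = |458.67 − 443.6720| = A$15.00 per share

A$15.00 per share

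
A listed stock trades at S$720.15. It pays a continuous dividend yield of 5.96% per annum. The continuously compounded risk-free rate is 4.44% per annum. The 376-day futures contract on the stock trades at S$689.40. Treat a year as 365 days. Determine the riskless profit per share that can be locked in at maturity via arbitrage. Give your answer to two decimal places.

Fair futures: F* = S·e^(carry·T), with carry = (r − q) = 0.0444 − 0.0596 = -0.0152
F* = 720.15 · e^(-0.0152 × 376/365) = 720.15 · e^-0.015658 = 720.15 × 0.984464 = S$708.9617
Market S$689.40 < fair S$708.9617: forward underpriced → reverse cash-and-carry (short spot, go long the forward).
At maturity, profit = |F_mkt − F*| = |689.40 − 708.9617| = S$19.56 per share

S$19.56 per share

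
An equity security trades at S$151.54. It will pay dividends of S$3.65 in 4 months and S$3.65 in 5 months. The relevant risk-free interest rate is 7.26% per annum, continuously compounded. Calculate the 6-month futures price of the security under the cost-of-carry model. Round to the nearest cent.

S$149.78

PV(dividends) I = 3.65·e^(−0.0726·4/12) + 3.65·e^(−0.0726·5/12)
I = 3.5627 + 3.5412 = 7.1039
F = (S − I)·e^(rT) = (151.54 − 7.1039) · e^(0.0726·6/12)
= 144.4361 · e^0.036300 = 144.4361 × 1.036967 = S$149.78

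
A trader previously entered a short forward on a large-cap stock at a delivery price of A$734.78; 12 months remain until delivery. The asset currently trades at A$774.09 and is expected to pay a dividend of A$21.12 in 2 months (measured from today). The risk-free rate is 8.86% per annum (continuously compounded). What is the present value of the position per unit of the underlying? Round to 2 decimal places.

-A$80.80

PV(remaining dividends) I = 21.12·e^(−0.0886·2/12) = 20.8104
Current forward F = (S − I)·e^(rT) = (774.09 − 20.8104)·e^(0.0886·12/12) = 753.2796 × 1.092644 = 823.0664
Value (long) = (F − K)·e^(−rT) = (823.0664 − 734.78) × 0.915212 = 80.8008
Short position value = −(long value) = -A$80.80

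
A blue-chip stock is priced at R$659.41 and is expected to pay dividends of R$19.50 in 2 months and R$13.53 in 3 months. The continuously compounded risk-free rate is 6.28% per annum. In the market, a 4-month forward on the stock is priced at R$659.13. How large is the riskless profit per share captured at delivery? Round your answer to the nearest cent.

R$19.08 per share

PV(dividends) I = 19.50·e^(−0.0628·2/12) + 13.53·e^(−0.0628·3/12) = 32.6162
Fair forward F* = (S − I)·e^(rT) = (659.41 − 32.6162)·e^0.020933 = 626.7938 × 1.021154 = 640.0530
Market R$659.13 > fair 640.0530: forward overpriced → cash-and-carry (borrow at r, buy the stock and collect the dividends, short the forward).
Profit at T = |F_mkt − F*| = |659.13 − 640.0530| = R$19.08 per share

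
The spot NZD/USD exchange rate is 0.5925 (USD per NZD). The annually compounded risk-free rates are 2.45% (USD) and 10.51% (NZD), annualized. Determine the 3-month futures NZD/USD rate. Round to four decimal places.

By covered interest parity, F = S · (1+r_USD)^T / (1+r_NZD)^T
= 0.5925 × 1.006070 / 1.025299 = 0.5925 × 0.981245
F = 0.5814 USD per NZD

0.5814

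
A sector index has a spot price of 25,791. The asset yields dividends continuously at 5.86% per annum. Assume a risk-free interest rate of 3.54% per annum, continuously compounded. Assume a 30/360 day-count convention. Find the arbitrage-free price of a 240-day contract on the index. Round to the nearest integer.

F = S·e^((r − q)T) = 25791 · e^((0.0354 − 0.0586) × 240/360)
= 25791 · e^-0.015467 = 25791 × 0.984652
F = 25,395

25,395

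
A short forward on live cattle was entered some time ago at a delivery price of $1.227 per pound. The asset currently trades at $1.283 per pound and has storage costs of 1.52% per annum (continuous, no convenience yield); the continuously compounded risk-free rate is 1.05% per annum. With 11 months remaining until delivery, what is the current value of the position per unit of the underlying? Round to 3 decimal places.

Current fair forward for the remaining 11 months: F = S·e^((r + u)·T), (r + u) = 0.0105 + 0.0152 = 0.0257
F = 1.283 · e^(0.0257 × 11/12) = 1.283 × 1.023838 = 1.3136
Value of long forward = (F − K)·e^(−rT) = (1.3136 − 1.227) · e^(−0.0105·11/12)
= 0.0866 × 0.990421 = 0.086
Short position value = −(long value) = -$0.086

-$0.086 per pound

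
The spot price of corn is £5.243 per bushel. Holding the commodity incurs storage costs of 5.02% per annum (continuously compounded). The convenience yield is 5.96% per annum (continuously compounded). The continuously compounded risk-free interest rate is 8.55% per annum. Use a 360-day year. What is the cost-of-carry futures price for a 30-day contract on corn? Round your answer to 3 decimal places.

Net carry = r + u − y = 0.0855 + 0.0502 − 0.0596 = 0.0761
F = S·e^((r+u−y)T) = 5.243 · e^(0.0761 × 30/360) = 5.243 · e^0.006342
= 5.243 × 1.006362 = £5.276 per bushel

£5.276 per bushel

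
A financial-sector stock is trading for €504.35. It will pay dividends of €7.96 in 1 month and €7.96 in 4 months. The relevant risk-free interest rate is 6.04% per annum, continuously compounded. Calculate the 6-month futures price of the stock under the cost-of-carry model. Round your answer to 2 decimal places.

€503.61

PV(dividends) I = 7.96·e^(−0.0604·1/12) + 7.96·e^(−0.0604·4/12)
I = 7.9200 + 7.8013 = 15.7213
F = (S − I)·e^(rT) = (504.35 − 15.7213) · e^(0.0604·6/12)
= 488.6287 · e^0.030200 = 488.6287 × 1.030661 = €503.61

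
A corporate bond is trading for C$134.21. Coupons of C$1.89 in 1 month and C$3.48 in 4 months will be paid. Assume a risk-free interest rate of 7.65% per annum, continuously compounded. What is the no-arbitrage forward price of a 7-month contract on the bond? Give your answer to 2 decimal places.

C$134.82

PV(coupons) I = 1.89·e^(−0.0765·1/12) + 3.48·e^(−0.0765·4/12)
I = 1.8780 + 3.3924 = 5.2704
F = (S − I)·e^(rT) = (134.21 − 5.2704) · e^(0.0765·7/12)
= 128.9396 · e^0.044625 = 128.9396 × 1.045636 = C$134.82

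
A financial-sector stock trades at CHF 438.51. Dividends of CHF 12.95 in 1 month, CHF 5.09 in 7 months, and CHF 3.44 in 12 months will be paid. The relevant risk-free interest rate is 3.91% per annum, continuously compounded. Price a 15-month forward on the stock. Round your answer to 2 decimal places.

PV(dividends) I = 12.95·e^(−0.0391·1/12) + 5.09·e^(−0.0391·7/12) + 3.44·e^(−0.0391·12/12)
I = 12.9079 + 4.9752 + 3.3081 = 21.1912
F = (S − I)·e^(rT) = (438.51 − 21.1912) · e^(0.0391·15/12)
= 417.3188 · e^0.048875 = 417.3188 × 1.050089 = CHF 438.22

CHF 438.22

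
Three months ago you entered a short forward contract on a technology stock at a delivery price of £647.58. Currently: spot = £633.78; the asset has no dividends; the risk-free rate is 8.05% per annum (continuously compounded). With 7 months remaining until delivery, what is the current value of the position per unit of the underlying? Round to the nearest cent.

Current fair forward for the remaining 7 months: F = S·e^(r·T), r = 0.0805
F = 633.78 · e^(0.0805 × 7/12) = 633.78 × 1.048078 = 664.2509
Value of long forward = (F − K)·e^(−rT) = (664.2509 − 647.58) · e^(−0.0805·7/12)
= 16.6709 × 0.954127 = 15.91
Short position value = −(long value) = -£15.91

-£15.91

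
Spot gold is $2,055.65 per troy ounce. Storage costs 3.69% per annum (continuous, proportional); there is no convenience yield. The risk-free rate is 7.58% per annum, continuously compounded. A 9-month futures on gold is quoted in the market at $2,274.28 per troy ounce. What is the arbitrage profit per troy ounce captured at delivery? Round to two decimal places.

Fair futures: F* = S·e^(carry·T), with carry = (r + u) = 0.0758 + 0.0369 = 0.1127
F* = 2055.65 · e^(0.1127 × 9/12) = 2055.65 · e^0.08452500 = 2055.65 × 1.08820005 = $2236.9584
Market $2274.28 > fair $2236.9584: forward overpriced → cash-and-carry (buy spot, short the forward).
At maturity, profit = |F_mkt − F*| = |2274.28 − 2236.9584| = $37.32 per troy ounce

$37.32 per troy ounce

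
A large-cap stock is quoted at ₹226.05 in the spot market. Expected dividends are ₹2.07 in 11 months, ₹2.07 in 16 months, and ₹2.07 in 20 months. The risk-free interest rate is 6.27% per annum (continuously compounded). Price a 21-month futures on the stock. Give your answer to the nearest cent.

PV(dividends) I = 2.07·e^(−0.0627·11/12) + 2.07·e^(−0.0627·16/12) + 2.07·e^(−0.0627·20/12)
I = 1.9544 + 1.9040 + 1.8646 = 5.7230
F = (S − I)·e^(rT) = (226.05 − 5.7230) · e^(0.0627·21/12)
= 220.3270 · e^0.109725 = 220.3270 × 1.115971 = ₹245.88

₹245.88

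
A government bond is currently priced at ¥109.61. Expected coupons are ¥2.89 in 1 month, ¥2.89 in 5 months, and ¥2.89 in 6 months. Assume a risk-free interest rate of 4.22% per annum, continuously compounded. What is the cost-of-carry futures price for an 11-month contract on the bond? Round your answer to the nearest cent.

¥105.05

PV(coupons) I = 2.89·e^(−0.0422·1/12) + 2.89·e^(−0.0422·5/12) + 2.89·e^(−0.0422·6/12)
I = 2.8799 + 2.8396 + 2.8297 = 8.5492
F = (S − I)·e^(rT) = (109.61 − 8.5492) · e^(0.0422·11/12)
= 101.0608 · e^0.038683 = 101.0608 × 1.039441 = ¥105.05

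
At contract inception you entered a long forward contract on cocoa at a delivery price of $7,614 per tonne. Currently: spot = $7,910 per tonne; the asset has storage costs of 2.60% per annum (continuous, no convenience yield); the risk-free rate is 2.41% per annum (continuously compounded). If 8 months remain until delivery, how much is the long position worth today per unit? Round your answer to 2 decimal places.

$555.66 per tonne

Current fair forward for the remaining 8 months: F = S·e^((r + u)·T), (r + u) = 0.0241 + 0.0260 = 0.0501
F = 7910 · e^(0.0501 × 8/12) = 7910 × 1.03396404 = 8178.6556
Value of long forward = (F − K)·e^(−rT) = (8178.6556 − 7614) · e^(−0.0241·8/12)
= 564.6556 × 0.98406171 = 555.66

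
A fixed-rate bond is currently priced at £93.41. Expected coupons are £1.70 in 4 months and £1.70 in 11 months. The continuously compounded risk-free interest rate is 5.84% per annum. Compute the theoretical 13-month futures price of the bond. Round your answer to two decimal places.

PV(coupons) I = 1.70·e^(−0.0584·4/12) + 1.70·e^(−0.0584·11/12)
I = 1.6672 + 1.6114 = 3.2786
F = (S − I)·e^(rT) = (93.41 − 3.2786) · e^(0.0584·13/12)
= 90.1314 · e^0.063267 = 90.1314 × 1.065311 = £96.02

£96.02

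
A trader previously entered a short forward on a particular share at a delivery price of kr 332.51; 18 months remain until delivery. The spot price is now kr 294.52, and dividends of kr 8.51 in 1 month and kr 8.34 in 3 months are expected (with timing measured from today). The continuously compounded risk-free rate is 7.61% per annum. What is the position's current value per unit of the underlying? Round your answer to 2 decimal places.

PV(remaining dividends) I = 8.51·e^(−0.0761·1/12) + 8.34·e^(−0.0761·3/12) = 16.6390
Current forward F = (S − I)·e^(rT) = (294.52 − 16.6390)·e^(0.0761·18/12) = 277.8810 × 1.120920 = 311.4824
Value (long) = (F − K)·e^(−rT) = (311.4824 − 332.51) × 0.892124 = -18.7592
Short position value = −(long value) = kr 18.76

kr 18.76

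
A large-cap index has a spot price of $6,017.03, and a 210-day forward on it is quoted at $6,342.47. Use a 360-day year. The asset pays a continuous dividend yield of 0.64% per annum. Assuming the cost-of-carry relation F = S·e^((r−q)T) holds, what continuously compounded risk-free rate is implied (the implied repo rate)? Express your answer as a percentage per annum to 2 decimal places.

9.67%

From F = S·e^((r−q)T): (r − q) = ln(F/S)/T
ln(6342.47/6017.03) = ln(1.054086) = 0.052674
(r − q) = 0.052674 / (210/360) = 0.090298
r = ln(F/S)/T + q = 0.090298 + 0.0064 = 0.096698
r = 9.67%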